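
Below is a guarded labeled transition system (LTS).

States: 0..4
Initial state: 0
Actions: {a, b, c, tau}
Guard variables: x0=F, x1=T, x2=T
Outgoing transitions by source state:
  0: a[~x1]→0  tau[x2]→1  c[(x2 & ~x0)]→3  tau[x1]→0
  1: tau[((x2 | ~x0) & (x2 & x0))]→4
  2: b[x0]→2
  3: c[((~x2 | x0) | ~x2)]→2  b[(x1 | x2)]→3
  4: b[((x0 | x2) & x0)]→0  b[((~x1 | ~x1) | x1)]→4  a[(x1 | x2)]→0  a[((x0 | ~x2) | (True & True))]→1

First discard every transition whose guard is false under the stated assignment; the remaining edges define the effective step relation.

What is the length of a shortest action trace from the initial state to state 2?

Answer: UNREACHABLE

Trace:
Breadth-first toward 2:
  L0 = {0}
  L1 = {1,3}
2 never appears.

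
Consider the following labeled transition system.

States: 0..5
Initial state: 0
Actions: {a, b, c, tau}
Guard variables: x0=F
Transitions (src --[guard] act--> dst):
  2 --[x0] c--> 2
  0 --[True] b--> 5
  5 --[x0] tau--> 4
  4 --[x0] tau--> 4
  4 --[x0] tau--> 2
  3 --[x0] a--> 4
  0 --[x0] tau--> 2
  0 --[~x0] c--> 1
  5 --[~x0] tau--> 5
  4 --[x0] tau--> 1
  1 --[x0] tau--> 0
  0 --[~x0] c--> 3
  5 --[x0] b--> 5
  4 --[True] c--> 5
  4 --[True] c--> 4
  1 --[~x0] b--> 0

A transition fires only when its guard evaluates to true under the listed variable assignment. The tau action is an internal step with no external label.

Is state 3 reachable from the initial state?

7 transition(s) survive guard evaluation.
Layer 0: {0}
Layer 1: {1,3,5}  cumulative {0,1,3,5}
R = {0,1,3,5}
Path to 3: c

Answer: REACHABLE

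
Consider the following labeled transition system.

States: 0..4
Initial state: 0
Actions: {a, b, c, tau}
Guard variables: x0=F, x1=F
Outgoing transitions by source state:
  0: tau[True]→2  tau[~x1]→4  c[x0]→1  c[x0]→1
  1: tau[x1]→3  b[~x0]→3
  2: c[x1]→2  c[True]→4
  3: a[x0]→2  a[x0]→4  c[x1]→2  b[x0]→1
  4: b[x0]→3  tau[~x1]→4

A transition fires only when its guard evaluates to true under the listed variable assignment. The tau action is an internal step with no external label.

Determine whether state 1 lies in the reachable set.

Answer: UNREACHABLE

Trace:
After dropping false guards: 5 live edges.
L0 = {0}
L1 = {2,4}  total {0,2,4}
Reachable = {0,2,4}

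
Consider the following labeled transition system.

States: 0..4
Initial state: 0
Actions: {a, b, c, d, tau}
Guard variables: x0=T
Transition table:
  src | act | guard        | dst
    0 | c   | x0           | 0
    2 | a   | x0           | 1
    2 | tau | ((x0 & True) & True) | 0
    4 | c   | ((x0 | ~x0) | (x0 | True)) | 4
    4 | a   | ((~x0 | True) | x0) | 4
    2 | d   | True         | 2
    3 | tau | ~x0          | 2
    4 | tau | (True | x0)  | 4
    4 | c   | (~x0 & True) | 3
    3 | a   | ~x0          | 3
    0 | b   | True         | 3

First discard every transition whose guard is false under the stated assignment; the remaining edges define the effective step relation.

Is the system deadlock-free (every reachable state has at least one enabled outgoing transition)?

Reach set: {0,3}
  0: b→3  c→0  [2 exit(s)]
  3: ∅  [no exit]
trace reaching 3: b

Answer: DEADLOCK at state 3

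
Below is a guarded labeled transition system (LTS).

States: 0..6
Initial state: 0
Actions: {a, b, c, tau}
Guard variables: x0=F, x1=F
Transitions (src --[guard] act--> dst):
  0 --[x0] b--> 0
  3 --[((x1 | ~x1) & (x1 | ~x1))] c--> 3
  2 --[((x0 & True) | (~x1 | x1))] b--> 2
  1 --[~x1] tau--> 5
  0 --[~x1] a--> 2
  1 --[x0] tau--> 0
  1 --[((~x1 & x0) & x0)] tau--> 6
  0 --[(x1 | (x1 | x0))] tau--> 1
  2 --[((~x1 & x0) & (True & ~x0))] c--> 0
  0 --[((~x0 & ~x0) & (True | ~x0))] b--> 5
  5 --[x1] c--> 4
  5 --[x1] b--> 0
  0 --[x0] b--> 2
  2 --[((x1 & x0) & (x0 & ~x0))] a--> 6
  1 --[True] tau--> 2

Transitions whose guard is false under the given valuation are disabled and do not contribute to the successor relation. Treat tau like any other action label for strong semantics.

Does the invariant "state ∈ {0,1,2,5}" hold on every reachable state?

Inv-set: {0,1,2,5}
R = {0,2,5}
  0: safe
  2: safe
  5: safe

Answer: INVARIANT HOLDS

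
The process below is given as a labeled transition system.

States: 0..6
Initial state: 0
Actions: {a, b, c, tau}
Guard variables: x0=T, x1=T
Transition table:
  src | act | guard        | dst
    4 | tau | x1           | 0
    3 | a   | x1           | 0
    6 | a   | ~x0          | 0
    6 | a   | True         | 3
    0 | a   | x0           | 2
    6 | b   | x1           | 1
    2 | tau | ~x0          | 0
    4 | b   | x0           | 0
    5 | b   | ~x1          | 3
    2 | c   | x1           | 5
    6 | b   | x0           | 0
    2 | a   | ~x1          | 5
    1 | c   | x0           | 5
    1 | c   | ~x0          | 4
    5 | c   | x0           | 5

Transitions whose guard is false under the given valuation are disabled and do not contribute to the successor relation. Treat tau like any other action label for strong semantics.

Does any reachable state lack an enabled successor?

Answer: DEADLOCK-FREE

Analysis:
R = {0,2,5}
  0: a→2  [deg 1]
  2: c→5  [deg 1]
  5: c→5  [deg 1]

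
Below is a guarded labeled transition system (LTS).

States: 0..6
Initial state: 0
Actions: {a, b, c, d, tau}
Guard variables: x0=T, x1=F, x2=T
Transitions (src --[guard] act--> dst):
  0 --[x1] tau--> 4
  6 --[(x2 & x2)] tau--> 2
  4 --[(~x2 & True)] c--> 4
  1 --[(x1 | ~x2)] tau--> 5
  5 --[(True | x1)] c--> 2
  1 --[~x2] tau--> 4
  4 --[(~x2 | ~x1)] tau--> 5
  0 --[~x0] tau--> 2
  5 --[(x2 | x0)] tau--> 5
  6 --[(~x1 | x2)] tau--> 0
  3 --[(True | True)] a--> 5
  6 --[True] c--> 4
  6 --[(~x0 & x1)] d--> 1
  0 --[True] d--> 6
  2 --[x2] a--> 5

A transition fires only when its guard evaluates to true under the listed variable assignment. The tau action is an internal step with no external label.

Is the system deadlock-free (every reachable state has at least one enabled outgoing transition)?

R = {0,2,4,5,6}
  0: d→6  [1 exit(s)]
  2: a→5  [1 exit(s)]
  4: tau→5  [1 exit(s)]
  5: c→2  tau→5  [2 exit(s)]
  6: c→4  tau→0  tau→2  [3 exit(s)]

Answer: DEADLOCK-FREE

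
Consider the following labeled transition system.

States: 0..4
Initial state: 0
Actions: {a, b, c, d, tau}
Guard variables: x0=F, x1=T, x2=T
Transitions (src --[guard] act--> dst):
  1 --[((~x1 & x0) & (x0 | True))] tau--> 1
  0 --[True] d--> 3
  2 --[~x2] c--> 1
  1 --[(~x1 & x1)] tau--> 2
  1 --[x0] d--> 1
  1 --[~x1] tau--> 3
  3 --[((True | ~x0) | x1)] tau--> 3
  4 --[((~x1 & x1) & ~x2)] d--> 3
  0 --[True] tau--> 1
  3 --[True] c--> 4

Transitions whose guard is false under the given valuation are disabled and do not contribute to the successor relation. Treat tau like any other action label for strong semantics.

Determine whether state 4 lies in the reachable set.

Guard filter leaves 4 enabled edge(s).
depth 0: {0}
depth 1: {1,3}  cumulative {0,1,3}
depth 2: {4}  cumulative {0,1,3,4}
R = {0,1,3,4}
trace reaching 4: d·c

Answer: REACHABLE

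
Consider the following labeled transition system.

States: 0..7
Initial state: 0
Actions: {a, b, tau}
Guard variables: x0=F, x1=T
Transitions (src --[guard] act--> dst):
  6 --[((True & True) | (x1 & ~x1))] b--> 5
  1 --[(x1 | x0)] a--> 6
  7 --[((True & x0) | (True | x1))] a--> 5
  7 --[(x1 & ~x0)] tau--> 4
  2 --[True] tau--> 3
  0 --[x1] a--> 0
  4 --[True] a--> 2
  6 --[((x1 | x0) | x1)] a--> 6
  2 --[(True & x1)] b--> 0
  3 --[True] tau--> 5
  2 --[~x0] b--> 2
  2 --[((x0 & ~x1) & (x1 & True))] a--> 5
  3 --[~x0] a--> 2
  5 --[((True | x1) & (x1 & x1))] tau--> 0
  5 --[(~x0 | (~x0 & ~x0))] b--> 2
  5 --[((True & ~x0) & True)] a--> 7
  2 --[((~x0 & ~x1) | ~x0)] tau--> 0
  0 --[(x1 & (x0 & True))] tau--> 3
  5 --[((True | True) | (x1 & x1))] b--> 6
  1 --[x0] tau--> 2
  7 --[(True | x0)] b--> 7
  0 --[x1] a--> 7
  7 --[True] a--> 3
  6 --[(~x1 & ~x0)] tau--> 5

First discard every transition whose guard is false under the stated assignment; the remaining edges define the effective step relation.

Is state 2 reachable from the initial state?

Answer: REACHABLE

Working:
After dropping false guards: 20 live edges.
L0 = {0}
L1 = {7}  total {0,7}
L2 = {3,4,5}  total {0,3,4,5,7}
L3 = {2,6}  total {0,2,3,4,5,6,7}
Reachable = {0,2,3,4,5,6,7}
trace reaching 2: a·a·a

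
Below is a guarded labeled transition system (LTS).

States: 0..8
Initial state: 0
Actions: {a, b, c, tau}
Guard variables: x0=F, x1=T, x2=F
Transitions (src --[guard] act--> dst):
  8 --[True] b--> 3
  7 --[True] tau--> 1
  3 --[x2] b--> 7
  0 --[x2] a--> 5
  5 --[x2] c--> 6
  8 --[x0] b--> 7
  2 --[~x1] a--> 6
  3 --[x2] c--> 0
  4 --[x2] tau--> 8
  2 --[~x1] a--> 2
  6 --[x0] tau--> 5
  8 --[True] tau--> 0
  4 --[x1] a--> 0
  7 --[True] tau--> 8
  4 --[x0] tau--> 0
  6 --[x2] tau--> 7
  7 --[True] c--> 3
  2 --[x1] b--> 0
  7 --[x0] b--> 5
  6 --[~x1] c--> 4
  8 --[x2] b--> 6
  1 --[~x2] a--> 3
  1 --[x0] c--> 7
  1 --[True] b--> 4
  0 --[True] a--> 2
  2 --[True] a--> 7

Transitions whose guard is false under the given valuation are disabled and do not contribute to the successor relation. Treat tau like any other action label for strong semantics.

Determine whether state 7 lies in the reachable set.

Answer: REACHABLE

Trace:
Guard filter leaves 11 enabled edge(s).
L0 = {0}
L1 = {2}  total {0,2}
L2 = {7}  total {0,2,7}
L3 = {1,3,8}  total {0,1,2,3,7,8}
L4 = {4}  total {0,1,2,3,4,7,8}
Reachable = {0,1,2,3,4,7,8}
Path to 7: a·a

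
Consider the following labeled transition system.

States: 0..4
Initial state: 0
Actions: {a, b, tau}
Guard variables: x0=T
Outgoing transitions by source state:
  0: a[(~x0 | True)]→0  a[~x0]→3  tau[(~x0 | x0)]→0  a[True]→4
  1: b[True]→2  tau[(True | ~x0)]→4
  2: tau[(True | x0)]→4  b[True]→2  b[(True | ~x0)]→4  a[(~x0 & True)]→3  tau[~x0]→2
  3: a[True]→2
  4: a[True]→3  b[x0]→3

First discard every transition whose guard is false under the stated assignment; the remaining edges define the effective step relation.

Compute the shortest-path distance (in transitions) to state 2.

Answer: 3

Trace:
Breadth-first toward 2:
  L0 = {0}
  L1 = {4}
  L2 = {3}
  L3 = {2}
first hit 2 at d=3 via a·a·a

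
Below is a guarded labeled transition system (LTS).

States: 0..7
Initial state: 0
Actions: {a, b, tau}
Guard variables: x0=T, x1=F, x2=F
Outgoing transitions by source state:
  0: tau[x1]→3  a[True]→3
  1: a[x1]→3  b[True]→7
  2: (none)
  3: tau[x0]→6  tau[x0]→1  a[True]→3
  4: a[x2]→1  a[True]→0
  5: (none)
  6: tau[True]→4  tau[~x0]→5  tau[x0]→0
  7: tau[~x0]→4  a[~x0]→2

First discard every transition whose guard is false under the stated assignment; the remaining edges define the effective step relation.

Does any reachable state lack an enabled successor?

Answer: DEADLOCK at state 7

Working:
Reach set: {0,1,3,4,6,7}
  0: a→3  [1 exit(s)]
  1: b→7  [1 exit(s)]
  3: a→3  tau→1  tau→6  [3 exit(s)]
  4: a→0  [1 exit(s)]
  6: tau→0  tau→4  [2 exit(s)]
  7: ∅  [no exit]
Path to 7: a·tau·b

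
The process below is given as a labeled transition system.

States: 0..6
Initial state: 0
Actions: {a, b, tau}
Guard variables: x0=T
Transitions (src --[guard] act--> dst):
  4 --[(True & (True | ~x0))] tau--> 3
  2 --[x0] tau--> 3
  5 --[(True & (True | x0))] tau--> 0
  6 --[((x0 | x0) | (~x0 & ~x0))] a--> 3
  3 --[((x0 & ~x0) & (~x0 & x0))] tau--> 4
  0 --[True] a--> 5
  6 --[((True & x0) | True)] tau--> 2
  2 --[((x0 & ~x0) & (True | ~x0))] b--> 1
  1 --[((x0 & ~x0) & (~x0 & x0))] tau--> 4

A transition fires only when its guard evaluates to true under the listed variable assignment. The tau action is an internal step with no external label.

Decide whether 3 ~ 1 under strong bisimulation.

Compute ~ classes (split until stable):
  round 0: {{0,1,2,3,4,5,6}}
  round 1: {{0},{1,3},{2,4,5},{6}}
  round 2: {{0},{1,3},{2,4},{5},{6}}
5 equivalence class(es) (converged in 3)
[3]={1,3}  [1]={1,3}

Answer: BISIMILAR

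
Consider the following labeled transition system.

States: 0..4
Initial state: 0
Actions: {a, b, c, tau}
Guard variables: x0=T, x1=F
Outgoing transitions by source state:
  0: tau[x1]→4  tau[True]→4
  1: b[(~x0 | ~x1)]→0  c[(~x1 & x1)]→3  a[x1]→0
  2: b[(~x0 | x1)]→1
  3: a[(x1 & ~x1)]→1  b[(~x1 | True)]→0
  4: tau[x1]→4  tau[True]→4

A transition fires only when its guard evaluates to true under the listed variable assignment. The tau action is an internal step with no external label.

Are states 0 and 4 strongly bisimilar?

Answer: BISIMILAR

Trace:
Refine partition for ~:
  P[0] = {{0,1,2,3,4}}
  P[1] = {{0,4},{1,3},{2}}
3 equivalence class(es) (converged in 2)
0∈{0,4}, 4∈{0,4}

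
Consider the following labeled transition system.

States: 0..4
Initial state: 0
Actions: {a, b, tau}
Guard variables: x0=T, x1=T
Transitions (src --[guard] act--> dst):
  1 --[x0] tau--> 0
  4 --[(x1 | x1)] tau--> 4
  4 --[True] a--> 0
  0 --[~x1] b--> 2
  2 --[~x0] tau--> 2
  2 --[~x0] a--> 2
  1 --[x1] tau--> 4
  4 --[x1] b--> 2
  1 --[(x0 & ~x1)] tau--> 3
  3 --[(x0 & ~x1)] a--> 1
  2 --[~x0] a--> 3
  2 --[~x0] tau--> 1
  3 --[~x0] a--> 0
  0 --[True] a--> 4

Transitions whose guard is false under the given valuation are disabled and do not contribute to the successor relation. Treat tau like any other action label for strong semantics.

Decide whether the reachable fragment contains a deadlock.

Answer: DEADLOCK at state 2

Working:
Reach set: {0,2,4}
  0: a→4  [deg 1]
  2: ∅  [no exit]
  4: a→0  b→2  tau→4  [deg 3]
witness 2: a·b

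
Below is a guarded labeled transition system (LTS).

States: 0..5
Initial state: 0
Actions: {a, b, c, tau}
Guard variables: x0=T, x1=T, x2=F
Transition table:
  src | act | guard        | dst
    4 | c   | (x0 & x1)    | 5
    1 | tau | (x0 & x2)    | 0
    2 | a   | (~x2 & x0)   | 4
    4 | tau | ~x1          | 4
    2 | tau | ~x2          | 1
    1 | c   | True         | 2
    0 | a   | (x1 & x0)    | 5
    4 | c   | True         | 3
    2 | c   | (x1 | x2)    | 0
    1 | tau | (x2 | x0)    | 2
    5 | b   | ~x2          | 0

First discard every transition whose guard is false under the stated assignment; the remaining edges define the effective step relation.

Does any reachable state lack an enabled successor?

Reach set: {0,5}
  0: a→5  [1 exit(s)]
  5: b→0  [1 exit(s)]

Answer: DEADLOCK-FREE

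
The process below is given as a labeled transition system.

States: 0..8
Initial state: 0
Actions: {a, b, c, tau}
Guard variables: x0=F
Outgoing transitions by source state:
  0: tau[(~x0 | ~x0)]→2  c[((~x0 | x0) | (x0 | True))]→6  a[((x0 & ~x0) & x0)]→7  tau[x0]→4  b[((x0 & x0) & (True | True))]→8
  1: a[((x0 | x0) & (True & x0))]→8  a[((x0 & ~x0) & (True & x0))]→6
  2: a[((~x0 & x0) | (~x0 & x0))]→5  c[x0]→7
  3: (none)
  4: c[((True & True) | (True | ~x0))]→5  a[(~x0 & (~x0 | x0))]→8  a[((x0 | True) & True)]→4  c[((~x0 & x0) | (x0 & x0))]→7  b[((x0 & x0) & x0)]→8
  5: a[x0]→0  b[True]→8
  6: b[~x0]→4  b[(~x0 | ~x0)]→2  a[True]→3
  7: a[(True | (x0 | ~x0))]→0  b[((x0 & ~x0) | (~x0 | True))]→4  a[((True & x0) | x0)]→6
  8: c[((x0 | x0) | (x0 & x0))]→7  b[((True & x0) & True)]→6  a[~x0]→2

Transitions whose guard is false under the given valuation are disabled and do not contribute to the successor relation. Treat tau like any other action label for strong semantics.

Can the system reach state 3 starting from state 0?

Guard filter leaves 12 enabled edge(s).
depth 0: {0}
depth 1: {2,6}  cumulative {0,2,6}
depth 2: {3,4}  cumulative {0,2,3,4,6}
depth 3: {5,8}  cumulative {0,2,3,4,5,6,8}
R = {0,2,3,4,5,6,8}
witness 3: c·a

Answer: REACHABLE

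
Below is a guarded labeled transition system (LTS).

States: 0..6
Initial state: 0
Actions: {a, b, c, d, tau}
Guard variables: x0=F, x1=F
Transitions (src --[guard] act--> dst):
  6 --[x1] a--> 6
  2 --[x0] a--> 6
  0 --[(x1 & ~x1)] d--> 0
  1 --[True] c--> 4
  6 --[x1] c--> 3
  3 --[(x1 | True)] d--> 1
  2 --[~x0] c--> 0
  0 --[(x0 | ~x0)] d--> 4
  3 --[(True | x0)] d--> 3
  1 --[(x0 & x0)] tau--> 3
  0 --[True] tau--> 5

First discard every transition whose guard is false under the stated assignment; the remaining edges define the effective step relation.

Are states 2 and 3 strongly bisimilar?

Answer: NOT BISIMILAR

Trace:
Bisimulation quotient by refinement:
  P[0] = {{0,1,2,3,4,5,6}}
  P[1] = {{0},{1,2},{3},{4,5,6}}
  P[2] = {{0},{1},{2},{3},{4,5,6}}
Fixed point at round 3; 5 class(es).
2∈{2}, 3∈{3}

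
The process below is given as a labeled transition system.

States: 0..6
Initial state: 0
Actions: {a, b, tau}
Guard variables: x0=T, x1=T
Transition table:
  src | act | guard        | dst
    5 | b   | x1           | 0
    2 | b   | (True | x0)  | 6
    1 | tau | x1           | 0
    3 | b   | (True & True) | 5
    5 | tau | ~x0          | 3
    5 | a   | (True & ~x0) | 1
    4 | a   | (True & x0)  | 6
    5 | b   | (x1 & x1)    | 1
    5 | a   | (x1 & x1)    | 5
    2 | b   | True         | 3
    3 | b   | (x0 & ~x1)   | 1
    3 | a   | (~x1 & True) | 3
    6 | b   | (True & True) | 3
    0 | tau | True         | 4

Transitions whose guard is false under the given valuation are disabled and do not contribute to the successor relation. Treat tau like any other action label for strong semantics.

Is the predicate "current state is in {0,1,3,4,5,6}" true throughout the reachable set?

Answer: INVARIANT HOLDS

Working:
Safe = {0,1,3,4,5,6}
Reach set: {0,1,3,4,5,6}
  0: ✓
  1: ✓
  3: ✓
  4: ✓
  5: ✓
  6: ✓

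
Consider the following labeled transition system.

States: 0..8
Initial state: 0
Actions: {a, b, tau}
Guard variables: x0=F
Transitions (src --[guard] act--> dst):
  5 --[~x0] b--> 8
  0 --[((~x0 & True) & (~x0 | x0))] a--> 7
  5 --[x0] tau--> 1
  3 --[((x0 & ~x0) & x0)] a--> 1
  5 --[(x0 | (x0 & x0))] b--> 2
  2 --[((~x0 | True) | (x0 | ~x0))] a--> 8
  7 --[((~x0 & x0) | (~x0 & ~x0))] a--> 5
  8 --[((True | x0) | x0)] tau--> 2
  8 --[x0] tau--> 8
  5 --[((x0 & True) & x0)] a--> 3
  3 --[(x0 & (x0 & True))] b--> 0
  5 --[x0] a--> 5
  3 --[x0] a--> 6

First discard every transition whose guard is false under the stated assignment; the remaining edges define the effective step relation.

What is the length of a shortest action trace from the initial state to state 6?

Answer: UNREACHABLE

Analysis:
Breadth-first toward 6:
  L0 = {0}
  L1 = {7}
  L2 = {5}
  L3 = {8}
  L4 = {2}
6 never appears.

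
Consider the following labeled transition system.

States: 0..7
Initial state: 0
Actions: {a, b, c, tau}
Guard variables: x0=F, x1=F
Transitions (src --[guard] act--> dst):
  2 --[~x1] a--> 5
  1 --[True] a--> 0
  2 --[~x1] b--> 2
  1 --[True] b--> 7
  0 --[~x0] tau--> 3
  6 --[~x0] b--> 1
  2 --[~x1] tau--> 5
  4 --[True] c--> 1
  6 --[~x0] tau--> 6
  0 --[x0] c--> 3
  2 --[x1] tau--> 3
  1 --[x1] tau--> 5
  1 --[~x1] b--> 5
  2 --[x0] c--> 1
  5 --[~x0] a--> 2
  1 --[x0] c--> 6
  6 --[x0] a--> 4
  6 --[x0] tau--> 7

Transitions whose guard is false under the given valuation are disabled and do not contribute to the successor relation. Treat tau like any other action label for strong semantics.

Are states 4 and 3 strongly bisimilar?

Answer: NOT BISIMILAR

Trace:
Refine partition for ~:
  P[0] = {{0,1,2,3,4,5,6,7}}
  P[1] = {{0},{1},{2},{3,7},{4},{5},{6}}
Fixed point at round 2; 7 class(es).
[4]={4}  [3]={3,7}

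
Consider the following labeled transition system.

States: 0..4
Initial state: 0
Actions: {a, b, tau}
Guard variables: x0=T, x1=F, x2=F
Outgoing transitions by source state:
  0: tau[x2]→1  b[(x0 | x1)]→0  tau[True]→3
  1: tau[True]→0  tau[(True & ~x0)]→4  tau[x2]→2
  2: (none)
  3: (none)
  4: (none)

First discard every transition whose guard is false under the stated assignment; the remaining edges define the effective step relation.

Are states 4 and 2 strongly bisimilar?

Answer: BISIMILAR

Analysis:
Refine partition for ~:
  round 0: {{0,1,2,3,4}}
  round 1: {{0},{1},{2,3,4}}
stable after 2 split(s): 3 block(s)
[4]={2,3,4}  [2]={2,3,4}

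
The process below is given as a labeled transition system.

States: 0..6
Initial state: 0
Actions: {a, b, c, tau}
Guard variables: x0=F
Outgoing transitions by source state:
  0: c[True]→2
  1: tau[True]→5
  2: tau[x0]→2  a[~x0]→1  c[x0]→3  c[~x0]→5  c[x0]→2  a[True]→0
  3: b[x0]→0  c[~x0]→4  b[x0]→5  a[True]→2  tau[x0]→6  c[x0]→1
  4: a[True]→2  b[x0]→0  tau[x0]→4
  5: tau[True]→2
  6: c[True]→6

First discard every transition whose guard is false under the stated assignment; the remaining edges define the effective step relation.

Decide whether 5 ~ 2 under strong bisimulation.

Bisimulation quotient by refinement:
  π0 = {{0,1,2,3,4,5,6}}
  π1 = {{0,6},{1,5},{2,3},{4}}
  π2 = {{0},{1},{2},{3},{4},{5},{6}}
7 equivalence class(es) (converged in 3)
5∈{5}, 2∈{2}

Answer: NOT BISIMILAR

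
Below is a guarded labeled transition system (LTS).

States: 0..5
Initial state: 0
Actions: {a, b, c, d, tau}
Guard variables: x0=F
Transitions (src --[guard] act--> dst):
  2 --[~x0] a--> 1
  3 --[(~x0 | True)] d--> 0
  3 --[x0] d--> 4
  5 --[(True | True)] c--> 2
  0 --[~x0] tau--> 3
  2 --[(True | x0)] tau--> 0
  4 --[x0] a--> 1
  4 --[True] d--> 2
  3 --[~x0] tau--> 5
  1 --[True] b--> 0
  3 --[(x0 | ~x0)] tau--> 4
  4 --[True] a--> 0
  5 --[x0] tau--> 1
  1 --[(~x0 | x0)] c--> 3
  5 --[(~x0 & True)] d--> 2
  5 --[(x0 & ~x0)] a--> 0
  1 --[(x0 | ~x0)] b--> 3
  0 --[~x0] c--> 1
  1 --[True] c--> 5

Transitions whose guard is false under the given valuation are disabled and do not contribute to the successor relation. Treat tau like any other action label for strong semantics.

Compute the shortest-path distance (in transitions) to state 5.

Layered search for 5:
  depth 0: {0}
  depth 1: {1,3}
  depth 2: {4,5}
depth(5)=2, e.g. c·c

Answer: 2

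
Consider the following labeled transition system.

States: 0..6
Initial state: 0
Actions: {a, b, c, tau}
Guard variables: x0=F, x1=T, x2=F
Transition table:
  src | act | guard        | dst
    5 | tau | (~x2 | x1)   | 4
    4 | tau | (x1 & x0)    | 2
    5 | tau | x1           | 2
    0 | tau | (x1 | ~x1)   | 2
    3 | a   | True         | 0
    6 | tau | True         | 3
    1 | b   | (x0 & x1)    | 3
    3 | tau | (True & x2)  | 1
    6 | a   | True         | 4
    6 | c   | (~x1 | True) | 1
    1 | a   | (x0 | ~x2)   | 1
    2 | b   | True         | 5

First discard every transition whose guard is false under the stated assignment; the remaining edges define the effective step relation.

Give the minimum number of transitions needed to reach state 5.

Layered search for 5:
  depth 0: {0}
  depth 1: {2}
  depth 2: {5}
depth(5)=2, e.g. tau·b

Answer: 2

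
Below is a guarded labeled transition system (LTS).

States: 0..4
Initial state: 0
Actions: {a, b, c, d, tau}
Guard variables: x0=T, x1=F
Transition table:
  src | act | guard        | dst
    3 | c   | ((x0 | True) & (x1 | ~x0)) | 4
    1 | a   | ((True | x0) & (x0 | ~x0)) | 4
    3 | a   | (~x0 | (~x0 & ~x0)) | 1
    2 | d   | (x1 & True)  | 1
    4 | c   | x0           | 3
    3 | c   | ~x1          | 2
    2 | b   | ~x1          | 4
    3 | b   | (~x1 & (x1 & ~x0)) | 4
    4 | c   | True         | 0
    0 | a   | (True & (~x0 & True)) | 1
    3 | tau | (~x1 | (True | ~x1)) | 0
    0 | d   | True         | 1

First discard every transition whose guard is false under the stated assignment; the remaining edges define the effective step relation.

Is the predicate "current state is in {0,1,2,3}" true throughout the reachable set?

Allowed set {0,1,2,3}
Reach set: {0,1,2,3,4}
  0: safe
  1: safe
  2: safe
  3: safe
  4: ✗ unsafe
reach 4 via d·a — violates

Answer: INVARIANT VIOLATED at state 4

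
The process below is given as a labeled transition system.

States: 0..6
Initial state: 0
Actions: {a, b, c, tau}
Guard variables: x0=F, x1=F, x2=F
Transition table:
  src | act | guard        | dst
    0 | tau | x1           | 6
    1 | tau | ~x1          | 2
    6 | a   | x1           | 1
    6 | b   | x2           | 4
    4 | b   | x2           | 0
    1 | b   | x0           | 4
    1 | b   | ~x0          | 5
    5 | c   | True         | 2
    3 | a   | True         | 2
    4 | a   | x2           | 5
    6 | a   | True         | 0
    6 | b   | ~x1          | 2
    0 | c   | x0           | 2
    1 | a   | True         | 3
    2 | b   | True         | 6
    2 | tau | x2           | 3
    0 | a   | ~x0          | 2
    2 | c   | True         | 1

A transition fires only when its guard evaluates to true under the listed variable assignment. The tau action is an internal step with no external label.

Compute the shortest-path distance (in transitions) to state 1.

Answer: 2

Trace:
Layered search for 1:
  Layer 0: {0}
  Layer 1: {2}
  Layer 2: {1,6}
1 enters at depth 2; path a·c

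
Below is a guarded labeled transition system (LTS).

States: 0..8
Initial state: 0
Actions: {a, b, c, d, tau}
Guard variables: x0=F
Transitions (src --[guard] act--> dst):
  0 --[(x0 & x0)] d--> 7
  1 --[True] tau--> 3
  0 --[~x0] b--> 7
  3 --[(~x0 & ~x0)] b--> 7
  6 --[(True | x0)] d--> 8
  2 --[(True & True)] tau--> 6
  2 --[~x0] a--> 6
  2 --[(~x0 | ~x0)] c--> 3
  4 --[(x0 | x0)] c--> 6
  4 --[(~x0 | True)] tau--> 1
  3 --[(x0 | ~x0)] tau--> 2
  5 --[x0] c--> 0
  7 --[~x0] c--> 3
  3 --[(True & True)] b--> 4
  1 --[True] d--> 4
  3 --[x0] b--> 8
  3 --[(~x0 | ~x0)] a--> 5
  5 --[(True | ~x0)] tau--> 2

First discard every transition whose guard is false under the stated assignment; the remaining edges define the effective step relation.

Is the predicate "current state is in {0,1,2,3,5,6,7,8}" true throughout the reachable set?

Allowed set {0,1,2,3,5,6,7,8}
Reachable = {0,1,2,3,4,5,6,7,8}
  0: safe
  1: safe
  2: safe
  3: safe
  4: VIOLATES
  5: safe
  6: safe
  7: safe
  8: safe
counterexample path to 4: b·c·b

Answer: INVARIANT VIOLATED at state 4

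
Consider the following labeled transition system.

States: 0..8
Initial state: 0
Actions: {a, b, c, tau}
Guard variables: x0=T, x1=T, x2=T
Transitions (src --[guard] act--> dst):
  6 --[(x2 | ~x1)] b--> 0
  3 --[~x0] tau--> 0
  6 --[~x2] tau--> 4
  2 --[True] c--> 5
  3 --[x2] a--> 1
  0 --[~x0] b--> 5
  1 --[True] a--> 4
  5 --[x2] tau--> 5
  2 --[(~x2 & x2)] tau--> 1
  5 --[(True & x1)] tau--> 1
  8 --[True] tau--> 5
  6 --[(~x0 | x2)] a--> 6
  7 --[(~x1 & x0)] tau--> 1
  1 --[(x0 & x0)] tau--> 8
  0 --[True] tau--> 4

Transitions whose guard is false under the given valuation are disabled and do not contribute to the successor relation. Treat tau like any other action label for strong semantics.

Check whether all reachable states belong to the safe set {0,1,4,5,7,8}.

Answer: INVARIANT HOLDS

Working:
Allowed set {0,1,4,5,7,8}
Reachable = {0,4}
  0: ok
  4: ok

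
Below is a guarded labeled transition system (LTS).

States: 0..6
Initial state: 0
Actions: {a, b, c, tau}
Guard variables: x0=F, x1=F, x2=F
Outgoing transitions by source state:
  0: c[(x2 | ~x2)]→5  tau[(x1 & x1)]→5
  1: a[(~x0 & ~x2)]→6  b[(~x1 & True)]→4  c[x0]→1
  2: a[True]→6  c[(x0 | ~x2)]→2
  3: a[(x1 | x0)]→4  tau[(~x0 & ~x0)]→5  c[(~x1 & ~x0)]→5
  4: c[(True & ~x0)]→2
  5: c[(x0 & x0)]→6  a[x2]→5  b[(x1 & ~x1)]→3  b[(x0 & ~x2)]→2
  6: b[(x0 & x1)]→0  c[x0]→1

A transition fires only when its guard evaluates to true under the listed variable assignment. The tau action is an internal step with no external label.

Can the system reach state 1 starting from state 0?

Answer: UNREACHABLE

Trace:
After dropping false guards: 8 live edges.
depth 0: {0}
depth 1: {5}  now seen {0,5}
Reach set: {0,5}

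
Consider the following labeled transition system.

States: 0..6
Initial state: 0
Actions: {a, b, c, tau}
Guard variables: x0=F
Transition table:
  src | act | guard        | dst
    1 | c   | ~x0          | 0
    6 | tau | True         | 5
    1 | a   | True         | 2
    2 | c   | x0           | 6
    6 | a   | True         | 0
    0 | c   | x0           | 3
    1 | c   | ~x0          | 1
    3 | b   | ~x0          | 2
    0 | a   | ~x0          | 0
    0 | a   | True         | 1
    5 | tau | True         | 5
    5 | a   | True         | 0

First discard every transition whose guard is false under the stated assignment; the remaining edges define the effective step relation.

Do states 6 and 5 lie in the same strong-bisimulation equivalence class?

Refine partition for ~:
  P[0] = {{0,1,2,3,4,5,6}}
  P[1] = {{0},{1},{2,4},{3},{5,6}}
stable after 2 split(s): 5 block(s)
class of 6: {5,6}; class of 5: {5,6}

Answer: BISIMILAR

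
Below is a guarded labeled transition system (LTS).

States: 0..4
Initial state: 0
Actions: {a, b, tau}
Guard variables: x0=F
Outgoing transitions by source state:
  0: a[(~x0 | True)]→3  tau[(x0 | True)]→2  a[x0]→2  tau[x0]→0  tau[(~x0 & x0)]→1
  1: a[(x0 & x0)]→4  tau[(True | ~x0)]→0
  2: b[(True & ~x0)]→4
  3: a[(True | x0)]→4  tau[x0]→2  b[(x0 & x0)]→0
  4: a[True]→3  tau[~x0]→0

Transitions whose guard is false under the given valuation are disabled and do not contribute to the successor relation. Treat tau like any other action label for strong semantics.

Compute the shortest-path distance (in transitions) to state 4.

BFS to 4:
  L0 = {0}
  L1 = {2,3}
  L2 = {4}
depth(4)=2, e.g. a·a

Answer: 2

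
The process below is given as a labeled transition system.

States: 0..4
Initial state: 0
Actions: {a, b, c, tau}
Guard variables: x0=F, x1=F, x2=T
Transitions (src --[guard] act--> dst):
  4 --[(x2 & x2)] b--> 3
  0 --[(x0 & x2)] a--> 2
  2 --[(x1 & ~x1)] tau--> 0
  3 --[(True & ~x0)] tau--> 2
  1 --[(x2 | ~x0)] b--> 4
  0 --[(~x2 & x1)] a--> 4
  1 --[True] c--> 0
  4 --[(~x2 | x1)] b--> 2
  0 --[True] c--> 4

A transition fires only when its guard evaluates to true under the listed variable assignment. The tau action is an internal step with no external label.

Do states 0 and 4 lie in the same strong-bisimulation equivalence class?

Bisimulation quotient by refinement:
  round 0: {{0,1,2,3,4}}
  round 1: {{0},{1},{2},{3},{4}}
Fixed point at round 2; 5 class(es).
class of 0: {0}; class of 4: {4}

Answer: NOT BISIMILAR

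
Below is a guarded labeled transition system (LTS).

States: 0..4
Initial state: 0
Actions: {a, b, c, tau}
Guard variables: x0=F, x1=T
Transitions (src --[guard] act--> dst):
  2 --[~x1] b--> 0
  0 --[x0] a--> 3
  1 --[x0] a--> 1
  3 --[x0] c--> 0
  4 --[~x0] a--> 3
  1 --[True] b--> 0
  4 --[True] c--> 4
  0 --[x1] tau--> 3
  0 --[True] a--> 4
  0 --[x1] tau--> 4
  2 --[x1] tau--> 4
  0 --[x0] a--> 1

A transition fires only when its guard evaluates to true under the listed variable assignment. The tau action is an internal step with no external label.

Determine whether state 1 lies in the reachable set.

Answer: UNREACHABLE

Trace:
Guard filter leaves 7 enabled edge(s).
L0 = {0}
L1 = {3,4}  total {0,3,4}
Reachable = {0,3,4}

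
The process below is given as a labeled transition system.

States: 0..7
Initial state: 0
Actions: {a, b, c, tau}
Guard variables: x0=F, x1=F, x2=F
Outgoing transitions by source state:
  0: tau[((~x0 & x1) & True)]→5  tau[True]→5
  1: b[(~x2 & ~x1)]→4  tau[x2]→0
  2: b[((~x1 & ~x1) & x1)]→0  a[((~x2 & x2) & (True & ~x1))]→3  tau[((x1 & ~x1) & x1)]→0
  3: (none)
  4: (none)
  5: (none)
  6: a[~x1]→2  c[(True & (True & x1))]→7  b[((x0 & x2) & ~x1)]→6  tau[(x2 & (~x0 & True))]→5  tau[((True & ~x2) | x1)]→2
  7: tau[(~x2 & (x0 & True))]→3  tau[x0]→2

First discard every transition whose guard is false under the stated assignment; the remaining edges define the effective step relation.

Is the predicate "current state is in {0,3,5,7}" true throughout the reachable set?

Answer: INVARIANT HOLDS

Analysis:
Allowed set {0,3,5,7}
Reachable = {0,5}
  0: ok
  5: ok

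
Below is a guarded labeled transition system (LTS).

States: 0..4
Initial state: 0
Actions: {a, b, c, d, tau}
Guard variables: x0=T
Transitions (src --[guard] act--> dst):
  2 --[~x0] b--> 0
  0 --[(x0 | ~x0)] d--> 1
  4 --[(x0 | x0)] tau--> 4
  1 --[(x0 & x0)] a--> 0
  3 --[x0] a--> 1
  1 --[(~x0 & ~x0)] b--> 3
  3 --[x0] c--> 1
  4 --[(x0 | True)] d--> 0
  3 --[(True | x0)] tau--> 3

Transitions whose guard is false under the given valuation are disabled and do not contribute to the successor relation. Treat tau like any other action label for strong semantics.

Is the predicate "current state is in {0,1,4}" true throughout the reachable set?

Allowed set {0,1,4}
Reach set: {0,1}
  0: ✓
  1: ✓

Answer: INVARIANT HOLDS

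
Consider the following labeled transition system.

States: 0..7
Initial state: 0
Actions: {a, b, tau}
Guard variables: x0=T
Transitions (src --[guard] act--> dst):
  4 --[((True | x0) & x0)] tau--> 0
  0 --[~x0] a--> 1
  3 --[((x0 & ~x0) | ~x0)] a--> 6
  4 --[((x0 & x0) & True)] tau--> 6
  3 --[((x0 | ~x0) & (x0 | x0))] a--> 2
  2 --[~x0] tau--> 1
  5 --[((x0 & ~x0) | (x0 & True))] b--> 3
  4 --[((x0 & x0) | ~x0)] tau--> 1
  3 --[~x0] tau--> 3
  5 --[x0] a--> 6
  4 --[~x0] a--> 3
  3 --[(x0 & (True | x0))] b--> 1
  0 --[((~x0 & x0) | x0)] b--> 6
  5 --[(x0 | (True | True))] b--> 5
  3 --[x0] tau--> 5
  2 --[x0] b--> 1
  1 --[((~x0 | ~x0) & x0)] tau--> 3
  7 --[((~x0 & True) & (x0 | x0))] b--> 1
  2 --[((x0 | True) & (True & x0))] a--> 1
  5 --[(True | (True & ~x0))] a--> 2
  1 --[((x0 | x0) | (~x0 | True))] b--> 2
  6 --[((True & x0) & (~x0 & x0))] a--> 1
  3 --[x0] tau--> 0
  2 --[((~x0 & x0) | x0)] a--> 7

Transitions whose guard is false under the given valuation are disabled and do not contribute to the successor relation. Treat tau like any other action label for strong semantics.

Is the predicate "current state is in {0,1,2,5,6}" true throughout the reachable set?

Answer: INVARIANT HOLDS

Working:
Inv-set: {0,1,2,5,6}
Reachable = {0,6}
  0: safe
  6: safe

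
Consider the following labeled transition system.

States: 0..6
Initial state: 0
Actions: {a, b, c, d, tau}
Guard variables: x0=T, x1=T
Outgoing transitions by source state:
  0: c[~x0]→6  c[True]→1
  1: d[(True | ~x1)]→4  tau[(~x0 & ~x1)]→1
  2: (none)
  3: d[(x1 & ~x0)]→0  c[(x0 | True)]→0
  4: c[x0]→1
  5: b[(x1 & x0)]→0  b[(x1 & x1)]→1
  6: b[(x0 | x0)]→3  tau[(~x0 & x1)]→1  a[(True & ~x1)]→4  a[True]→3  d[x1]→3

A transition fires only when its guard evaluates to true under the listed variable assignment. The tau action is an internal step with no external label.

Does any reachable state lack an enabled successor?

R = {0,1,4}
  0: c→1  [1 exit(s)]
  1: d→4  [1 exit(s)]
  4: c→1  [1 exit(s)]

Answer: DEADLOCK-FREE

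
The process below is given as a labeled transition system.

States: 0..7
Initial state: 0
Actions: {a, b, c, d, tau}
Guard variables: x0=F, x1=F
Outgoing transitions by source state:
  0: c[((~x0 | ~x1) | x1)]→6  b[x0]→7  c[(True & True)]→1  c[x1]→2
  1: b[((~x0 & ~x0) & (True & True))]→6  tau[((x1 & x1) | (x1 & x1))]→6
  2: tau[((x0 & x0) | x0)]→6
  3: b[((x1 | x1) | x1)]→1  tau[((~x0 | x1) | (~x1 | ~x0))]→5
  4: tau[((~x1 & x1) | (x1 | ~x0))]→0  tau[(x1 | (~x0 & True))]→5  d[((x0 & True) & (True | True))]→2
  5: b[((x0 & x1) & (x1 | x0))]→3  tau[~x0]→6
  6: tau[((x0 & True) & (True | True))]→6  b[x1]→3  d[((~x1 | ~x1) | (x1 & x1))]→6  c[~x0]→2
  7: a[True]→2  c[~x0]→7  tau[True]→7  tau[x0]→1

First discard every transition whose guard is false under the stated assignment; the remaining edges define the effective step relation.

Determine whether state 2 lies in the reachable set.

Answer: REACHABLE

Analysis:
12 transition(s) survive guard evaluation.
L0 = {0}
L1 = {1,6}  now seen {0,1,6}
L2 = {2}  now seen {0,1,2,6}
Reach set: {0,1,2,6}
witness 2: c·c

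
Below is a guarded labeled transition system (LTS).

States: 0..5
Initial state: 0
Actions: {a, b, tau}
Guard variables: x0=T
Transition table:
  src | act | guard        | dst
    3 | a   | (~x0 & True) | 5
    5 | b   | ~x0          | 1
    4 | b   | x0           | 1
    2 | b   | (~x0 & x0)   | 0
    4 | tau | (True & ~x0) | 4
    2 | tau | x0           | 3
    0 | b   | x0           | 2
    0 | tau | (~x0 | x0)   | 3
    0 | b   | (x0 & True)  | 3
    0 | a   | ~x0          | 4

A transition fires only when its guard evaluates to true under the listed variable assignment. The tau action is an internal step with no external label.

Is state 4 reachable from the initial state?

5 transition(s) survive guard evaluation.
depth 0: {0}
depth 1: {2,3}  now seen {0,2,3}
Reachable = {0,2,3}

Answer: UNREACHABLE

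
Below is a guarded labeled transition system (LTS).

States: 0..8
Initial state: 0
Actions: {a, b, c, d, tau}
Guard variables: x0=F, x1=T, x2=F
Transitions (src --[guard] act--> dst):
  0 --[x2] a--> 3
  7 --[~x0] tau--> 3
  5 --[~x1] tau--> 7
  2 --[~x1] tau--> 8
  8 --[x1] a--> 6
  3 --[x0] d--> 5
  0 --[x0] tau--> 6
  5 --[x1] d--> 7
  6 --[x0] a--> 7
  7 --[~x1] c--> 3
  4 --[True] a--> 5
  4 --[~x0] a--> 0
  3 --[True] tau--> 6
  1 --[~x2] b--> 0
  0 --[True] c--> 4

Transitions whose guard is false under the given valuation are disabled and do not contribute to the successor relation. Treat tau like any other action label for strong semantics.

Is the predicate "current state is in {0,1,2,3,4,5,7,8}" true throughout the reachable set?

Inv-set: {0,1,2,3,4,5,7,8}
Reachable = {0,3,4,5,6,7}
  0: safe
  3: safe
  4: safe
  5: safe
  6: outside
  7: safe
witness against invariant: c·a·d·tau·tau → 6

Answer: INVARIANT VIOLATED at state 6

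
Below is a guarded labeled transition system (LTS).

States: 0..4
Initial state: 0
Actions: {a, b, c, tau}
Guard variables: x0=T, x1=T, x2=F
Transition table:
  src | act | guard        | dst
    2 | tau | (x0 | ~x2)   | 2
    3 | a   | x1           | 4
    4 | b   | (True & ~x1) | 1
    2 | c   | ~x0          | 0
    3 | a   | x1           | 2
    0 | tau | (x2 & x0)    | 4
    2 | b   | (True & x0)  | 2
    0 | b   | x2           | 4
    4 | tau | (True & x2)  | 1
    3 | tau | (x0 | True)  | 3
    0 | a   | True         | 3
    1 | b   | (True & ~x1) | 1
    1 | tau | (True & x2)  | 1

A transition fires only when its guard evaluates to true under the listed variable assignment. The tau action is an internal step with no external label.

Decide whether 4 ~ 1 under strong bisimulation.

Bisimulation quotient by refinement:
  P[0] = {{0,1,2,3,4}}
  P[1] = {{0},{1,4},{2},{3}}
4 equivalence class(es) (converged in 2)
4∈{1,4}, 1∈{1,4}

Answer: BISIMILAR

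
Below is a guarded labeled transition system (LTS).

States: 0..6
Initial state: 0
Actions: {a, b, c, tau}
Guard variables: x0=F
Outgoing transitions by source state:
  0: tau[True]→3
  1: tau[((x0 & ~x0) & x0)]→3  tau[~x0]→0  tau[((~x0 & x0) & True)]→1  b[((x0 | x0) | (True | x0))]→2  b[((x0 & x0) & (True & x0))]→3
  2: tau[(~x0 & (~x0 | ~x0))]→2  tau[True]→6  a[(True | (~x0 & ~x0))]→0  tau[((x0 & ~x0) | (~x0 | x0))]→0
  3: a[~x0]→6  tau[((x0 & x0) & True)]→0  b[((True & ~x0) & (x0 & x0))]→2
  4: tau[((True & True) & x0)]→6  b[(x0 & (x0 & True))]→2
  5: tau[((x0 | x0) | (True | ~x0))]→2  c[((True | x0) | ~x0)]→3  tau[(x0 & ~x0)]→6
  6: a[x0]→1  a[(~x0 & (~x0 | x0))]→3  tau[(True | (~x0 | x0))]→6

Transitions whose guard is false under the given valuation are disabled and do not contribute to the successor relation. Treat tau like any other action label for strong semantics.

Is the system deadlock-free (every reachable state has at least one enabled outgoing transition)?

Answer: DEADLOCK-FREE

Working:
Reach set: {0,3,6}
  0: tau→3  [deg 1]
  3: a→6  [deg 1]
  6: a→3  tau→6  [deg 2]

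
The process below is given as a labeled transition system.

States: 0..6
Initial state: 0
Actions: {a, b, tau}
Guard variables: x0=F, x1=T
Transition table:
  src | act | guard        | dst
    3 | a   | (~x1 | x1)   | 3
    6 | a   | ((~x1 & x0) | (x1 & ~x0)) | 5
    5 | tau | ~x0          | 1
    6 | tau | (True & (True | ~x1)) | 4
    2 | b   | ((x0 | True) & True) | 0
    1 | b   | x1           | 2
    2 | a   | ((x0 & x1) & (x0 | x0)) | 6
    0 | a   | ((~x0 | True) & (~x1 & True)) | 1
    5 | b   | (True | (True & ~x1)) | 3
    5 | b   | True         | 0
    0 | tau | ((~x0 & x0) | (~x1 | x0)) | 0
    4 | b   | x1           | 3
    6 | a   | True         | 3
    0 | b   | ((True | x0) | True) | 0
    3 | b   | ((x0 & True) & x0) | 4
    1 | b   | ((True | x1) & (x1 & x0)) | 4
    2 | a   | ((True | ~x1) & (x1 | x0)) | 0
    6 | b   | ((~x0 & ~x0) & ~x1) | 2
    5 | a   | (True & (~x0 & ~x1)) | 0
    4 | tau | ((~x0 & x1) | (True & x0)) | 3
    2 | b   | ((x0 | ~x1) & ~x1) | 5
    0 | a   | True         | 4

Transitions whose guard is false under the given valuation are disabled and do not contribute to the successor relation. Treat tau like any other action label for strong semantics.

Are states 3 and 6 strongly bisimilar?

Bisimulation quotient by refinement:
  π0 = {{0,1,2,3,4,5,6}}
  π1 = {{0,2},{1},{3},{4,5},{6}}
  π2 = {{0},{1},{2},{3},{4},{5},{6}}
Fixed point at round 3; 7 class(es).
[3]={3}  [6]={6}

Answer: NOT BISIMILAR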